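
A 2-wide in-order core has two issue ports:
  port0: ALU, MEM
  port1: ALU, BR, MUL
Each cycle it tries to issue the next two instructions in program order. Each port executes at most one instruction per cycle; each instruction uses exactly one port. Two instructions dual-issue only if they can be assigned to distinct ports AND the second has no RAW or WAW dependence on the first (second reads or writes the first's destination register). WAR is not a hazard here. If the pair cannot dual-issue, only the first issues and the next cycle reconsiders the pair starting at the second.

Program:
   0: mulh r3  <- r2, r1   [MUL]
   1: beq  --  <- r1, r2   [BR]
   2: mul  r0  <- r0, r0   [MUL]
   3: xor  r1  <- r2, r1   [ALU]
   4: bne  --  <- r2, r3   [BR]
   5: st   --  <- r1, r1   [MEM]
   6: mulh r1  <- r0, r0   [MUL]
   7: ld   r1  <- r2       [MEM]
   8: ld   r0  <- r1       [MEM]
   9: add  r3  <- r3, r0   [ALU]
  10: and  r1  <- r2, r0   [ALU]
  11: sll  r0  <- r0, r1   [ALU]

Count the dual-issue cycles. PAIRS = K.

PAIRS = 3

  cy0 -> i0 (mulh.MUL) no-port MUL/BR
  cy1 -> i1 (beq.BR) no-port BR/MUL
  cy2 -> i2,i3 (mul.MUL/xor.ALU) 2-wide
  cy3 -> i4,i5 (bne.BR/st.MEM) 2-wide
  cy4 -> i6 (mulh.MUL) WAW r1
  cy5 -> i7 (ld.MEM) no-port MEM/MEM
  cy6 -> i8 (ld.MEM) RAW r0
  cy7 -> i9,i10 (add.ALU/and.ALU) 2-wide
  cy8 -> i11 (sll.ALU) tail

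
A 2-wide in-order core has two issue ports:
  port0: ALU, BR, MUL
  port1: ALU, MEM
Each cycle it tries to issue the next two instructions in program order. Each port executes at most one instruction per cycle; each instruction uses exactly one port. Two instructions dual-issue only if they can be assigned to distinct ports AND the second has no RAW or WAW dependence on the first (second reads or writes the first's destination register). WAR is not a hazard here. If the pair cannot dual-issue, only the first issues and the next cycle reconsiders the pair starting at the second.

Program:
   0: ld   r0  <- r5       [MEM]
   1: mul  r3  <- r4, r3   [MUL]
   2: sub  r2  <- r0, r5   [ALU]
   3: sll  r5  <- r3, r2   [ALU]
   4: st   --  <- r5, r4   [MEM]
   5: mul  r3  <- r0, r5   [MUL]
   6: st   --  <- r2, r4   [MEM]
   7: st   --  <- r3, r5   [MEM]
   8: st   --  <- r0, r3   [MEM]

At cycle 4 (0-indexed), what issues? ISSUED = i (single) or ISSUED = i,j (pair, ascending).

ISSUED = 6

[0] i0+i1  ld+mul  -- 2-wide
[1] i2  sub  -- RAW r2
[2] i3  sll  -- RAW r5
[3] i4+i5  st+mul  -- 2-wide
[4] i6  st  -- no-port MEM/MEM
[5] i7  st  -- no-port MEM/MEM
[6] i8  st  -- tail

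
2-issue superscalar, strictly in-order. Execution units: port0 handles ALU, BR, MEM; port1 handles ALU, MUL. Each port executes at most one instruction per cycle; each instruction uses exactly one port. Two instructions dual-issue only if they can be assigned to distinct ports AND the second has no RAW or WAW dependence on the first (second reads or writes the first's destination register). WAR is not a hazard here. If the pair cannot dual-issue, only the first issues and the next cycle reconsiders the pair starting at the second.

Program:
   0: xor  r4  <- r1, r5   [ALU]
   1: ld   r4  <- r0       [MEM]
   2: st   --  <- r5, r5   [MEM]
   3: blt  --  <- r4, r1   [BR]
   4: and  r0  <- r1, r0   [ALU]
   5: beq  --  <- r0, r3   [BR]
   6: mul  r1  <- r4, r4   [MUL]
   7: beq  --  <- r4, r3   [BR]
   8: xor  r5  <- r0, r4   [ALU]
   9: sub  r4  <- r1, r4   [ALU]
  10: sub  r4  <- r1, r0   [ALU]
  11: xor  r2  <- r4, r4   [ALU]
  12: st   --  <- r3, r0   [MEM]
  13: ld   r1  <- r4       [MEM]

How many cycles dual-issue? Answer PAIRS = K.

  cy0 -> i0 (xor) WAW r4
  cy1 -> i1 (ld) no-port MEM/MEM
  cy2 -> i2 (st) no-port MEM/BR
  cy3 -> i3&i4 (blt/and) dual
  cy4 -> i5&i6 (beq/mul) dual
  cy5 -> i7&i8 (beq/xor) dual
  cy6 -> i9 (sub) WAW r4
  cy7 -> i10 (sub) RAW r4
  cy8 -> i11&i12 (xor/st) dual
  cy9 -> i13 (ld) tail

PAIRS = 4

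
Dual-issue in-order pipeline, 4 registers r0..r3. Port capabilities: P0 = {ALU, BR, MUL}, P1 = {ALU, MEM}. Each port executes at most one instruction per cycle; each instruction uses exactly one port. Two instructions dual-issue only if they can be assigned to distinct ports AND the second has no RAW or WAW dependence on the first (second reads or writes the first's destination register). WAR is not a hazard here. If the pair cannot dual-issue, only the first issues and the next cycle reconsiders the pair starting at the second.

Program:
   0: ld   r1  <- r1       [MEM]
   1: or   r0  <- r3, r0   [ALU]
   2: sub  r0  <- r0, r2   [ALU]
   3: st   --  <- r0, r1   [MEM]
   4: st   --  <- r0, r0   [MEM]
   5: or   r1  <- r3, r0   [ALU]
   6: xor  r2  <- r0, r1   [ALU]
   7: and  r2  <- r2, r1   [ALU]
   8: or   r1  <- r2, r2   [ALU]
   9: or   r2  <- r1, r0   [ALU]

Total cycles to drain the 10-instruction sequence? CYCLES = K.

c0: i0,i1 ld+or  2-wide
c1: i2 sub  RAW r0
c2: i3 st  no-port MEM/MEM
c3: i4,i5 st+or  2-wide
c4: i6 xor  RAW+WAW r2
c5: i7 and  RAW r2
c6: i8 or  RAW r1
c7: i9 or  tail

CYCLES = 8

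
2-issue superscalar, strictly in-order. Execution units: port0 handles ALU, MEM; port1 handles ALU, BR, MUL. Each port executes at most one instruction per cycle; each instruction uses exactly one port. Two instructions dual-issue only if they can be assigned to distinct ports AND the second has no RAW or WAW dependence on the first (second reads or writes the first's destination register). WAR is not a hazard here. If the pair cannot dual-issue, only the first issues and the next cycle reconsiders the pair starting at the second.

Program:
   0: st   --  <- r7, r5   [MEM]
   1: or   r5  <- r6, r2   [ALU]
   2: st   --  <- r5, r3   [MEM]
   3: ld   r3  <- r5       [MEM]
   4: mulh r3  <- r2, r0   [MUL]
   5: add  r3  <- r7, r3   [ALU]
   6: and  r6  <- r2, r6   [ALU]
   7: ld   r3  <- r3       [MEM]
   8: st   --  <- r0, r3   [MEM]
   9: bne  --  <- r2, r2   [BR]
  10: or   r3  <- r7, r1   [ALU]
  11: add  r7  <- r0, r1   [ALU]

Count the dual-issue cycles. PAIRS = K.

0. st.MEM;or.ALU @i0,i1  | 2-wide
1. st.MEM @i2  | no-port MEM/MEM
2. ld.MEM @i3  | WAW r3
3. mulh.MUL @i4  | RAW+WAW r3
4. add.ALU;and.ALU @i5,i6  | 2-wide
5. ld.MEM @i7  | no-port MEM/MEM
6. st.MEM;bne.BR @i8,i9  | 2-wide
7. or.ALU;add.ALU @i10,i11  | 2-wide

PAIRS = 4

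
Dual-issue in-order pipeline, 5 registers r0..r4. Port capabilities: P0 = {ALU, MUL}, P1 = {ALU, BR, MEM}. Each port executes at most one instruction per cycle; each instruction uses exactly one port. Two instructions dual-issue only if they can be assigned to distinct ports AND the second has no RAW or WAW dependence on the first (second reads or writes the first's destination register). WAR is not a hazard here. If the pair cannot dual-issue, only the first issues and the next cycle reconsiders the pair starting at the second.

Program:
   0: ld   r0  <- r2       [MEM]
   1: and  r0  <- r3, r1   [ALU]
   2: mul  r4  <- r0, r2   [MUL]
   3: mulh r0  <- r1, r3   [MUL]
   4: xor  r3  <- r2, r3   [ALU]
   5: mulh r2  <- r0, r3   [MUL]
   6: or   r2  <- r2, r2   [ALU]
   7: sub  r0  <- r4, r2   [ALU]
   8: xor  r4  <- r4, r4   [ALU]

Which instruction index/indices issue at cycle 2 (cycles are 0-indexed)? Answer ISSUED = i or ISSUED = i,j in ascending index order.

ISSUED = 2

c0: i0 ld.MEM  WAW r0
c1: i1 and.ALU  RAW r0
c2: i2 mul.MUL  no-port MUL/MUL
c3: i3,i4 mulh.MUL;xor.ALU  dual
c4: i5 mulh.MUL  RAW+WAW r2
c5: i6 or.ALU  RAW r2
c6: i7,i8 sub.ALU;xor.ALU  dual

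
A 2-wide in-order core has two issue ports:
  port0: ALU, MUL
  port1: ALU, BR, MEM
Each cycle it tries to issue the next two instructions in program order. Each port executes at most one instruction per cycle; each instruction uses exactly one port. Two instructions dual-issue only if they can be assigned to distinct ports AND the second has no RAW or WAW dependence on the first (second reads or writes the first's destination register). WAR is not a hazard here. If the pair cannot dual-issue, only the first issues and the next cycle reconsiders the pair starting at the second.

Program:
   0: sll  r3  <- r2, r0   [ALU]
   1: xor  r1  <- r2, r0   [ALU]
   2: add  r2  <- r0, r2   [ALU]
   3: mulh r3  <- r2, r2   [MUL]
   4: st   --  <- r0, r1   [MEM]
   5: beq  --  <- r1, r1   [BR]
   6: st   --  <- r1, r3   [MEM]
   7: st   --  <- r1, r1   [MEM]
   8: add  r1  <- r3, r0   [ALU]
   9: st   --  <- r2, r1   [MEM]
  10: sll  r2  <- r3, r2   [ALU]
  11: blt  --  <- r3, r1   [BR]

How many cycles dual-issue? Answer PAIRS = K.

[0] i0+i1  sll.ALU+xor.ALU  -- pair
[1] i2  add.ALU  -- RAW r2
[2] i3+i4  mulh.MUL+st.MEM  -- pair
[3] i5  beq.BR  -- no-port BR/MEM
[4] i6  st.MEM  -- no-port MEM/MEM
[5] i7+i8  st.MEM+add.ALU  -- pair
[6] i9+i10  st.MEM+sll.ALU  -- pair
[7] i11  blt.BR  -- tail

PAIRS = 4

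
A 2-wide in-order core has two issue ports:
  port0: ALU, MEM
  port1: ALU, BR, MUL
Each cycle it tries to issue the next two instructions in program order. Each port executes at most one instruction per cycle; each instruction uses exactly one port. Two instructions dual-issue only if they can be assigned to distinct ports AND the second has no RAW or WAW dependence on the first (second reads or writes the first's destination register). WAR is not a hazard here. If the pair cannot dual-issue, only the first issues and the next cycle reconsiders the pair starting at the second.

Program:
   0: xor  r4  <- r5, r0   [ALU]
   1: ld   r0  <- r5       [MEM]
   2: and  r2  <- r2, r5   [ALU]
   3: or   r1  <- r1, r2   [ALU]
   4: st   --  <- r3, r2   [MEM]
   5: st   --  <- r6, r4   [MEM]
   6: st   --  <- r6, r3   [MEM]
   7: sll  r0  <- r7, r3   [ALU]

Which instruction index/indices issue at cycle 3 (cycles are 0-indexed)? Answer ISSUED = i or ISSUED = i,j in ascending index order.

#0 head=0: xor ld i0+i1 2-wide
#1 head=2: and i2 RAW r2
#2 head=3: or st i3+i4 2-wide
#3 head=5: st i5 no-port MEM/MEM
#4 head=6: st sll i6+i7 2-wide

ISSUED = 5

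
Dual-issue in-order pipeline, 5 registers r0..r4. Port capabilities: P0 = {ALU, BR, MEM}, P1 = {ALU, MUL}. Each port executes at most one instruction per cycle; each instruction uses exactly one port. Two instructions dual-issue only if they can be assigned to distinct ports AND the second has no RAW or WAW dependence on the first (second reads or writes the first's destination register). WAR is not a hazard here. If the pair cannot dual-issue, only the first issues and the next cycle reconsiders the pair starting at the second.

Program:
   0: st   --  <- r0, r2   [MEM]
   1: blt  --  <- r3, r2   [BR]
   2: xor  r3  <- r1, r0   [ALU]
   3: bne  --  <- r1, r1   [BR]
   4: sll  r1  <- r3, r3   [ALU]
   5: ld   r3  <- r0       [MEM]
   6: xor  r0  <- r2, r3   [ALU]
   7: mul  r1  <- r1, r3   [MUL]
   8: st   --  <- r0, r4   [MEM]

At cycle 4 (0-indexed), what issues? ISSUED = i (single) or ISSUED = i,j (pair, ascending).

t=0 i0:st.MEM ; no-port MEM/BR
t=1 i1&i2:blt.BR xor.ALU ; pair
t=2 i3&i4:bne.BR sll.ALU ; pair
t=3 i5:ld.MEM ; RAW r3
t=4 i6&i7:xor.ALU mul.MUL ; pair
t=5 i8:st.MEM ; tail

ISSUED = 6,7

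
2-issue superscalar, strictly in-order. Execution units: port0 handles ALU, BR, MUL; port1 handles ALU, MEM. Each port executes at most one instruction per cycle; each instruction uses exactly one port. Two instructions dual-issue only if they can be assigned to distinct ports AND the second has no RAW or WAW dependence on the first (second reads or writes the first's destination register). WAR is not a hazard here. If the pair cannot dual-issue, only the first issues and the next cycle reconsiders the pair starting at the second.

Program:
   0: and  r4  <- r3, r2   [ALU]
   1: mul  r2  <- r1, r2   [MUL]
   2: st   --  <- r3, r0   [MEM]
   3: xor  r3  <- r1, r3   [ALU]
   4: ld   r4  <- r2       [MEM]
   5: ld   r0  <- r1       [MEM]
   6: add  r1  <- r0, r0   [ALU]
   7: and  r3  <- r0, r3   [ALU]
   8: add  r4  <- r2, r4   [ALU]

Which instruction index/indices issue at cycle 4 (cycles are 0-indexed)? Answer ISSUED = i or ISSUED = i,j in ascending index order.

ISSUED = 6,7

t=0 i0&i1:and.ALU/mul.MUL ; dual
t=1 i2&i3:st.MEM/xor.ALU ; dual
t=2 i4:ld.MEM ; no-port MEM/MEM
t=3 i5:ld.MEM ; RAW r0
t=4 i6&i7:add.ALU/and.ALU ; dual
t=5 i8:add.ALU ; tail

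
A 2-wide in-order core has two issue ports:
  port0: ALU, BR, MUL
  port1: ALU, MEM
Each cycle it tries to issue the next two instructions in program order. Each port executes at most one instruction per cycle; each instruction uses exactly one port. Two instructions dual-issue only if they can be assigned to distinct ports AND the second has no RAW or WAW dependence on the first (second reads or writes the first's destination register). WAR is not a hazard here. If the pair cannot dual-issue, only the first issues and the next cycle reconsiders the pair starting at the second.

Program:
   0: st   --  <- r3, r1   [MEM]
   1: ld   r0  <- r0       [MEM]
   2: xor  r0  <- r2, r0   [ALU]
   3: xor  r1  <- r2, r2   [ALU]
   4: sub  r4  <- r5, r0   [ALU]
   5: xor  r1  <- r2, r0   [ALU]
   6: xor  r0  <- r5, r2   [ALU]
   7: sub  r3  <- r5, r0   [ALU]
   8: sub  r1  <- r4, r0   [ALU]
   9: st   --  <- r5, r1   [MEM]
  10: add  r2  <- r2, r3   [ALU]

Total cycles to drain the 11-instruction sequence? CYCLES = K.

t=0 i0:st ; no-port MEM/MEM
t=1 i1:ld ; RAW+WAW r0
t=2 i2/i3:xor/xor ; pair
t=3 i4/i5:sub/xor ; pair
t=4 i6:xor ; RAW r0
t=5 i7/i8:sub/sub ; pair
t=6 i9/i10:st/add ; pair

CYCLES = 7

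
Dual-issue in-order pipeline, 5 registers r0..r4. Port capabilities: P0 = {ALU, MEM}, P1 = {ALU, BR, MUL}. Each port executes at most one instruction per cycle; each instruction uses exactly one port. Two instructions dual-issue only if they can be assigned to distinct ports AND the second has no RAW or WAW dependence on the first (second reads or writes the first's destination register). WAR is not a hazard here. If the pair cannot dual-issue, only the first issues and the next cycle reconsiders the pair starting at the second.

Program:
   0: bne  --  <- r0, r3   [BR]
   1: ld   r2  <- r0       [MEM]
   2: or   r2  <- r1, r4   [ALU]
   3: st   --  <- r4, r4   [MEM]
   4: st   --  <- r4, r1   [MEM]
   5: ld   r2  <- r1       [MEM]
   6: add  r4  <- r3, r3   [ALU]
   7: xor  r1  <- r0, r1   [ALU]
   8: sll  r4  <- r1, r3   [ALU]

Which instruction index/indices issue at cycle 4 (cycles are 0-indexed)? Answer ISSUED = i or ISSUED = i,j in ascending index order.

  cy0 -> i0+i1 (bne+ld) dual
  cy1 -> i2+i3 (or+st) dual
  cy2 -> i4 (st) no-port MEM/MEM
  cy3 -> i5+i6 (ld+add) dual
  cy4 -> i7 (xor) RAW r1
  cy5 -> i8 (sll) tail

ISSUED = 7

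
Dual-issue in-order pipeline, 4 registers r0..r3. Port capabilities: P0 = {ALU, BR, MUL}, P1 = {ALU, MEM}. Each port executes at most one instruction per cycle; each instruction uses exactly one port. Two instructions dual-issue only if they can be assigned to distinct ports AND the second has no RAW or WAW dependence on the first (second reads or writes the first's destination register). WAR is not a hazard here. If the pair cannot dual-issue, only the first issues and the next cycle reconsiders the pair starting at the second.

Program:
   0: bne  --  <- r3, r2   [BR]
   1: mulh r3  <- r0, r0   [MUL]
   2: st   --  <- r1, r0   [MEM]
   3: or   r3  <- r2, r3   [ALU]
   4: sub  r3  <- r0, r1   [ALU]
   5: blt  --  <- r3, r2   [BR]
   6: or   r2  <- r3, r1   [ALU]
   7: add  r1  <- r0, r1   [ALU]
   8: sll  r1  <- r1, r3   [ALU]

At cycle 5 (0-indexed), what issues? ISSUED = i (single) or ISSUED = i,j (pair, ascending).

ISSUED = 7

  cy0 -> i0 (bne.BR) no-port BR/MUL
  cy1 -> i1,i2 (mulh.MUL;st.MEM) 2-wide
  cy2 -> i3 (or.ALU) WAW r3
  cy3 -> i4 (sub.ALU) RAW r3
  cy4 -> i5,i6 (blt.BR;or.ALU) 2-wide
  cy5 -> i7 (add.ALU) RAW+WAW r1
  cy6 -> i8 (sll.ALU) tail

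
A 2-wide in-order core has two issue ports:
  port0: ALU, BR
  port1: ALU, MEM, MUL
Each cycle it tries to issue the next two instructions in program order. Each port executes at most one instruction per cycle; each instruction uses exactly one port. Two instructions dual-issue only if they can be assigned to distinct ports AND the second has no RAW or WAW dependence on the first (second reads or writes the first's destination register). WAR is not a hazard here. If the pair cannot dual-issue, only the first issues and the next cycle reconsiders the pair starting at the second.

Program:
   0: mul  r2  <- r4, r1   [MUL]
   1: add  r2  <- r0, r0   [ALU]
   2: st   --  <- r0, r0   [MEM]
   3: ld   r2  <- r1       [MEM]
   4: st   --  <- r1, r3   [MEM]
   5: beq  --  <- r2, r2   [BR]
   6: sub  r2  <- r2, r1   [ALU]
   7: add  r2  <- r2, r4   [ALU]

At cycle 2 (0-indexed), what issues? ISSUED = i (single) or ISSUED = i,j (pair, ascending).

ISSUED = 3

#0 head=0: mul i0 WAW r2
#1 head=1: add+st i1,i2 2-wide
#2 head=3: ld i3 no-port MEM/MEM
#3 head=4: st+beq i4,i5 2-wide
#4 head=6: sub i6 RAW+WAW r2
#5 head=7: add i7 tail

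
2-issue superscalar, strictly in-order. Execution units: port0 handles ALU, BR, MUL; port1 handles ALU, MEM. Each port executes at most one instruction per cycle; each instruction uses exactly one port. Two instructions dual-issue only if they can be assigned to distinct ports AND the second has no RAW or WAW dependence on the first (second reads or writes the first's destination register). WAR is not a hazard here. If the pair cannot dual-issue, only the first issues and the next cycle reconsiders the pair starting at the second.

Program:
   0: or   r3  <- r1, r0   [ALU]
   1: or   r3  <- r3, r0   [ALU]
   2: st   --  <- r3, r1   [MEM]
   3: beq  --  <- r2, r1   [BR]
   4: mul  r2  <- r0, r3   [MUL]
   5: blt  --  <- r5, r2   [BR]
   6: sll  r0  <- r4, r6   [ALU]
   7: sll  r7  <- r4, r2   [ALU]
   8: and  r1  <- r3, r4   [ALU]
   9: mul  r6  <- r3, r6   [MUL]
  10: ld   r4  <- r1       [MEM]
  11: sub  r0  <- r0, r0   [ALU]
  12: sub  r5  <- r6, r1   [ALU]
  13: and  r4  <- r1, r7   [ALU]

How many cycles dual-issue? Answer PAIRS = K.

PAIRS = 5

c0: i0 or.ALU  RAW+WAW r3
c1: i1 or.ALU  RAW r3
c2: i2&i3 st.MEM/beq.BR  dual
c3: i4 mul.MUL  no-port MUL/BR
c4: i5&i6 blt.BR/sll.ALU  dual
c5: i7&i8 sll.ALU/and.ALU  dual
c6: i9&i10 mul.MUL/ld.MEM  dual
c7: i11&i12 sub.ALU/sub.ALU  dual
c8: i13 and.ALU  tail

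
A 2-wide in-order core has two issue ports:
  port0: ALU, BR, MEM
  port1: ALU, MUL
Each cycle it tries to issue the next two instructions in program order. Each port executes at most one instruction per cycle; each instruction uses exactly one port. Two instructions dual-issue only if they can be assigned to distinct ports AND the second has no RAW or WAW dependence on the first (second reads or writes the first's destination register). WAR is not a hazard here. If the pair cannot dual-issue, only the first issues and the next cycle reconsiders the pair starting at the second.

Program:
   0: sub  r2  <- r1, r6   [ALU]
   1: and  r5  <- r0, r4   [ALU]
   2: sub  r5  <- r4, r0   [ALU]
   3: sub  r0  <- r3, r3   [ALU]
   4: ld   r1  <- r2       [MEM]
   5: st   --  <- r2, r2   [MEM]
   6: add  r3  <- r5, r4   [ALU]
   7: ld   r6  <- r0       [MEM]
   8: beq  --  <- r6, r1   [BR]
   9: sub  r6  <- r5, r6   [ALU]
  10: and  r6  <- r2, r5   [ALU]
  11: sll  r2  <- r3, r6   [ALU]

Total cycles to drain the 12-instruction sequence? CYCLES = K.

CYCLES = 8

0. sub.ALU+and.ALU @i0/i1  | 2-wide
1. sub.ALU+sub.ALU @i2/i3  | 2-wide
2. ld.MEM @i4  | no-port MEM/MEM
3. st.MEM+add.ALU @i5/i6  | 2-wide
4. ld.MEM @i7  | no-port MEM/BR
5. beq.BR+sub.ALU @i8/i9  | 2-wide
6. and.ALU @i10  | RAW r6
7. sll.ALU @i11  | tail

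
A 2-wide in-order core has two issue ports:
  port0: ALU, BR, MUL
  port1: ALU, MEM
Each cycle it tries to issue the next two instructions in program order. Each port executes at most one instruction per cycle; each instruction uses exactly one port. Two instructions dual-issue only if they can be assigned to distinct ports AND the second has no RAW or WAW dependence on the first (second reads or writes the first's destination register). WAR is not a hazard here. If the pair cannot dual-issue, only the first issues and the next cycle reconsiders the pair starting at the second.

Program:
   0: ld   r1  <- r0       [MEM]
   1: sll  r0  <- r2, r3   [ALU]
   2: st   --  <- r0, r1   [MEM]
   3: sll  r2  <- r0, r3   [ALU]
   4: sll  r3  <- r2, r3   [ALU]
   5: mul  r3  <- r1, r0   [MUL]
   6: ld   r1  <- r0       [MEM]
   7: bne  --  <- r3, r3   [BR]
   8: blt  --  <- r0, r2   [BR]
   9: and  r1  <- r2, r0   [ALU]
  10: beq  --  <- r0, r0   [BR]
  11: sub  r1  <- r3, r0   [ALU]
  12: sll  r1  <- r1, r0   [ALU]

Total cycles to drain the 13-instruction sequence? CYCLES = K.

#0 head=0: ld sll i0+i1 2-wide
#1 head=2: st sll i2+i3 2-wide
#2 head=4: sll i4 WAW r3
#3 head=5: mul ld i5+i6 2-wide
#4 head=7: bne i7 no-port BR/BR
#5 head=8: blt and i8+i9 2-wide
#6 head=10: beq sub i10+i11 2-wide
#7 head=12: sll i12 tail

CYCLES = 8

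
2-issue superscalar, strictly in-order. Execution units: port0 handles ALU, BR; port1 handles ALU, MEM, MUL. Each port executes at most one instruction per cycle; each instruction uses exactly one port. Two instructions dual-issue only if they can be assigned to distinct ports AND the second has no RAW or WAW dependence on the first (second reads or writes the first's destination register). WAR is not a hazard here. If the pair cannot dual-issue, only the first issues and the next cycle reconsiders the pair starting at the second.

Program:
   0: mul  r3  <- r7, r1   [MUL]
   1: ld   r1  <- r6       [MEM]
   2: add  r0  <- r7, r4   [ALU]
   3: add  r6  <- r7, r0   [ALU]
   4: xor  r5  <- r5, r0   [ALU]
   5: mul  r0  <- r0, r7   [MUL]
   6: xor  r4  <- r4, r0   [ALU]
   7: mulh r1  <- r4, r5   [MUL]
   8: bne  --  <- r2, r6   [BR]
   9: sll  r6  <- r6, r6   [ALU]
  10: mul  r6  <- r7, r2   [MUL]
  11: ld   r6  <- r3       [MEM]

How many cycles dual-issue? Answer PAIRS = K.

0. mul.MUL @i0  | no-port MUL/MEM
1. ld.MEM/add.ALU @i1+i2  | dual
2. add.ALU/xor.ALU @i3+i4  | dual
3. mul.MUL @i5  | RAW r0
4. xor.ALU @i6  | RAW r4
5. mulh.MUL/bne.BR @i7+i8  | dual
6. sll.ALU @i9  | WAW r6
7. mul.MUL @i10  | no-port MUL/MEM
8. ld.MEM @i11  | tail

PAIRS = 3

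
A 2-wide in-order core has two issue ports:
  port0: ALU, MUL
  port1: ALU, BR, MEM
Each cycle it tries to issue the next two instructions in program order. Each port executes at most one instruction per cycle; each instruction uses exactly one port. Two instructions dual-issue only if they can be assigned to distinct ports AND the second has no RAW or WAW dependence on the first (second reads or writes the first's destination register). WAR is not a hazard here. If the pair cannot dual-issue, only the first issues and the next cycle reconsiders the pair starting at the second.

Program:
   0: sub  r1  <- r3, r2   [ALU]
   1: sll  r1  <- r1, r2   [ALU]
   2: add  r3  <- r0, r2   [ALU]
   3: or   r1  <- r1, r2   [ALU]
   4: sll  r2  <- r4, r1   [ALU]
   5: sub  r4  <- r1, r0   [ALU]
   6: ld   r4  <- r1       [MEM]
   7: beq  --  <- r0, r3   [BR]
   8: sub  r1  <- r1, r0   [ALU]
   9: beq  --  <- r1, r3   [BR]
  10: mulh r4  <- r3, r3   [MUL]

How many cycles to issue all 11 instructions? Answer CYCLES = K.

#0 head=0: sub.ALU i0 RAW+WAW r1
#1 head=1: sll.ALU;add.ALU i1,i2 2-wide
#2 head=3: or.ALU i3 RAW r1
#3 head=4: sll.ALU;sub.ALU i4,i5 2-wide
#4 head=6: ld.MEM i6 no-port MEM/BR
#5 head=7: beq.BR;sub.ALU i7,i8 2-wide
#6 head=9: beq.BR;mulh.MUL i9,i10 2-wide

CYCLES = 7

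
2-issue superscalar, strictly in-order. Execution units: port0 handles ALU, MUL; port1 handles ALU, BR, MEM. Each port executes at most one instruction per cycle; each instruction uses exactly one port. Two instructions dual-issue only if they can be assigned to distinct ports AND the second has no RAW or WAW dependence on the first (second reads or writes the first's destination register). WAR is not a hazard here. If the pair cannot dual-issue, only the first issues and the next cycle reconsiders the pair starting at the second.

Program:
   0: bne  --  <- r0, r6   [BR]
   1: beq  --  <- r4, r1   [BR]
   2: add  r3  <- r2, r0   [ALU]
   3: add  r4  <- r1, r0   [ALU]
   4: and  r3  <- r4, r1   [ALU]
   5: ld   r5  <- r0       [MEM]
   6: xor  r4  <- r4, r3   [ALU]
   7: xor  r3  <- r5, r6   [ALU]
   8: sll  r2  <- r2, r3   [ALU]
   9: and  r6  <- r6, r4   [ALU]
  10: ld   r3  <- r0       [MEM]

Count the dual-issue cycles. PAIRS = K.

PAIRS = 4

[0] i0  bne.BR  -- no-port BR/BR
[1] i1,i2  beq.BR add.ALU  -- pair
[2] i3  add.ALU  -- RAW r4
[3] i4,i5  and.ALU ld.MEM  -- pair
[4] i6,i7  xor.ALU xor.ALU  -- pair
[5] i8,i9  sll.ALU and.ALU  -- pair
[6] i10  ld.MEM  -- tail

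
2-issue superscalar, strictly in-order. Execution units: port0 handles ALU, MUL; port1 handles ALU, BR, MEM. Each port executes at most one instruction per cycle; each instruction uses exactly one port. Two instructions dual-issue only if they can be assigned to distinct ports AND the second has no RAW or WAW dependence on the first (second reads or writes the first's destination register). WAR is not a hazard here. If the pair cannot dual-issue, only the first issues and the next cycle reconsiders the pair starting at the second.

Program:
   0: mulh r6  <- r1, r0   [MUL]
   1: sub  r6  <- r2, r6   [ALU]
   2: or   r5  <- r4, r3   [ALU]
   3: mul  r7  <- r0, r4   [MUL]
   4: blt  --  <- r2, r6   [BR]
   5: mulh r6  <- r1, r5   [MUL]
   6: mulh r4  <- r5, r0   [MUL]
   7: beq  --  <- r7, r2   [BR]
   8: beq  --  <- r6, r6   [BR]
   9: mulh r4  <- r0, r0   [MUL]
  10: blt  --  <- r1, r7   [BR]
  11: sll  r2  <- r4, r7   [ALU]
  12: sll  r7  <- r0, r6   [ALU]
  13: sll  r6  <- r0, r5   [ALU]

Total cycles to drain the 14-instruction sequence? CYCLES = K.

0. mulh.MUL @i0  | RAW+WAW r6
1. sub.ALU;or.ALU @i1/i2  | pair
2. mul.MUL;blt.BR @i3/i4  | pair
3. mulh.MUL @i5  | no-port MUL/MUL
4. mulh.MUL;beq.BR @i6/i7  | pair
5. beq.BR;mulh.MUL @i8/i9  | pair
6. blt.BR;sll.ALU @i10/i11  | pair
7. sll.ALU;sll.ALU @i12/i13  | pair

CYCLES = 8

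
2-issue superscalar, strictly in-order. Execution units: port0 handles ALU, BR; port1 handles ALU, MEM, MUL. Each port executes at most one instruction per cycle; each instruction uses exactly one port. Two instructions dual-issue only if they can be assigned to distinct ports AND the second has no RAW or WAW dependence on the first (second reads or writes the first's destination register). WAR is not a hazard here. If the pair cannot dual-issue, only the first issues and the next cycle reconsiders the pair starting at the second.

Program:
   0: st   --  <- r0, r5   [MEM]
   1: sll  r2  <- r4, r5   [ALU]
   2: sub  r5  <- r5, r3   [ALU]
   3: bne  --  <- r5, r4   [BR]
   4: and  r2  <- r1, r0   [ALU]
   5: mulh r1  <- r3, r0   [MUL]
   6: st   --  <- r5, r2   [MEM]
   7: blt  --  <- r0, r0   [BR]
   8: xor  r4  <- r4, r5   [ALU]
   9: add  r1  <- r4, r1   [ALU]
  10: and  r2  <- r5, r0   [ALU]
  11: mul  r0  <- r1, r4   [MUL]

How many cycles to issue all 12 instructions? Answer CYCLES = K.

c0: i0,i1 st+sll  dual
c1: i2 sub  RAW r5
c2: i3,i4 bne+and  dual
c3: i5 mulh  no-port MUL/MEM
c4: i6,i7 st+blt  dual
c5: i8 xor  RAW r4
c6: i9,i10 add+and  dual
c7: i11 mul  tail

CYCLES = 8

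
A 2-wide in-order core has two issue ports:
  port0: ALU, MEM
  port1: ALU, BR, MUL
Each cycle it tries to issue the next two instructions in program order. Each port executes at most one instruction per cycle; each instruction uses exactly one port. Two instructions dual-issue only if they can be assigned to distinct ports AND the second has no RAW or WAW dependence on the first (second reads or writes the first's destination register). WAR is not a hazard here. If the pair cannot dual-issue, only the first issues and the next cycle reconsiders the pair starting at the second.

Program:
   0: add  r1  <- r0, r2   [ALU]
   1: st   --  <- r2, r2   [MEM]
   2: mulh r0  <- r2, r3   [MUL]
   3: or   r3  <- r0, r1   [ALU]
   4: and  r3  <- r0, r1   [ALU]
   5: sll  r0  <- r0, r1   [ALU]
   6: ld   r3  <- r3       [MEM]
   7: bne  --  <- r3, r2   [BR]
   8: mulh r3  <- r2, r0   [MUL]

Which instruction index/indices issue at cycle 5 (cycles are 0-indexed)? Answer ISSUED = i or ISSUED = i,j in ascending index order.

ISSUED = 7

t=0 i0/i1:add/st ; pair
t=1 i2:mulh ; RAW r0
t=2 i3:or ; WAW r3
t=3 i4/i5:and/sll ; pair
t=4 i6:ld ; RAW r3
t=5 i7:bne ; no-port BR/MUL
t=6 i8:mulh ; tail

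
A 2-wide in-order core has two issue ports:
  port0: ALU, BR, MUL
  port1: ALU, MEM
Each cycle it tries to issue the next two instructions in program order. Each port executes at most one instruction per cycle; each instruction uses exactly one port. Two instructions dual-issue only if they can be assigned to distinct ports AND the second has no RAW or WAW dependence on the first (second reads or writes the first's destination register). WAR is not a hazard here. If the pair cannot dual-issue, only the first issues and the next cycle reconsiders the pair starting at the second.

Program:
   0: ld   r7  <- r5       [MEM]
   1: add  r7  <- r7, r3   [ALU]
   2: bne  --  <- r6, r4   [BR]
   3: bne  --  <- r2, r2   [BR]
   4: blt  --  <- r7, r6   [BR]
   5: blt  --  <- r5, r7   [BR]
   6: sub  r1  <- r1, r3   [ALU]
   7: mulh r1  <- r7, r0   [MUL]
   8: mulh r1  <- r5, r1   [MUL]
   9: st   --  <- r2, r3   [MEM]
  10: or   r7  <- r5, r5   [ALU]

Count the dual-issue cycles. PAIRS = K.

PAIRS = 3

  cy0 -> i0 (ld.MEM) RAW+WAW r7
  cy1 -> i1,i2 (add.ALU+bne.BR) pair
  cy2 -> i3 (bne.BR) no-port BR/BR
  cy3 -> i4 (blt.BR) no-port BR/BR
  cy4 -> i5,i6 (blt.BR+sub.ALU) pair
  cy5 -> i7 (mulh.MUL) no-port MUL/MUL
  cy6 -> i8,i9 (mulh.MUL+st.MEM) pair
  cy7 -> i10 (or.ALU) tail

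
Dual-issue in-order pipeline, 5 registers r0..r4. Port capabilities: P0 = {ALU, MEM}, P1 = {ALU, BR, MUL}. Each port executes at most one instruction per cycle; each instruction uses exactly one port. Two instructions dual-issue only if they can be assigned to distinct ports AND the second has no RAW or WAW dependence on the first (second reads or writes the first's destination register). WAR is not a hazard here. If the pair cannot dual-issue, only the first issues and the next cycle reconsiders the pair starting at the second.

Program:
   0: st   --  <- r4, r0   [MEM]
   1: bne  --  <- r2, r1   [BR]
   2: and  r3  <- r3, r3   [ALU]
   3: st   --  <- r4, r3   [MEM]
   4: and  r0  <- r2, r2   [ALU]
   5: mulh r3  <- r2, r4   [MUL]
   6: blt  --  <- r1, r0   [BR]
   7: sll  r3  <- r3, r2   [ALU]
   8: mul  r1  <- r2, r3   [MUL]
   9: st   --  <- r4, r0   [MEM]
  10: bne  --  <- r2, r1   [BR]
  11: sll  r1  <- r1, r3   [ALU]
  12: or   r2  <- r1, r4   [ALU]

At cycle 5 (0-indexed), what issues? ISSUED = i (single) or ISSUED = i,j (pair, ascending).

ISSUED = 8,9

[0] i0/i1  st;bne  -- dual
[1] i2  and  -- RAW r3
[2] i3/i4  st;and  -- dual
[3] i5  mulh  -- no-port MUL/BR
[4] i6/i7  blt;sll  -- dual
[5] i8/i9  mul;st  -- dual
[6] i10/i11  bne;sll  -- dual
[7] i12  or  -- tail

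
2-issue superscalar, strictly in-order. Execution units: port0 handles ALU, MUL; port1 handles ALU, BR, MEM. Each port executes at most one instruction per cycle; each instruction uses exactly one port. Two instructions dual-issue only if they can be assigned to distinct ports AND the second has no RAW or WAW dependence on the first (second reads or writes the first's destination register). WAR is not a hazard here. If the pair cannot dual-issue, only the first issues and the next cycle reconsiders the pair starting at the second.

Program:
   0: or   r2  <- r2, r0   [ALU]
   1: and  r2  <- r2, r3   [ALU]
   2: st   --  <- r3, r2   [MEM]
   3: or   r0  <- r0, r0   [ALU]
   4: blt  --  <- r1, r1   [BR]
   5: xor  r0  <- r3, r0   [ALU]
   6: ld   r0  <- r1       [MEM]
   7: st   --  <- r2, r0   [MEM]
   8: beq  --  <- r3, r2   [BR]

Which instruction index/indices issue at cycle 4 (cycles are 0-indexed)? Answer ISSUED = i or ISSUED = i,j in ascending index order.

ISSUED = 6

  cy0 -> i0 (or) RAW+WAW r2
  cy1 -> i1 (and) RAW r2
  cy2 -> i2,i3 (st or) dual
  cy3 -> i4,i5 (blt xor) dual
  cy4 -> i6 (ld) no-port MEM/MEM
  cy5 -> i7 (st) no-port MEM/BR
  cy6 -> i8 (beq) tail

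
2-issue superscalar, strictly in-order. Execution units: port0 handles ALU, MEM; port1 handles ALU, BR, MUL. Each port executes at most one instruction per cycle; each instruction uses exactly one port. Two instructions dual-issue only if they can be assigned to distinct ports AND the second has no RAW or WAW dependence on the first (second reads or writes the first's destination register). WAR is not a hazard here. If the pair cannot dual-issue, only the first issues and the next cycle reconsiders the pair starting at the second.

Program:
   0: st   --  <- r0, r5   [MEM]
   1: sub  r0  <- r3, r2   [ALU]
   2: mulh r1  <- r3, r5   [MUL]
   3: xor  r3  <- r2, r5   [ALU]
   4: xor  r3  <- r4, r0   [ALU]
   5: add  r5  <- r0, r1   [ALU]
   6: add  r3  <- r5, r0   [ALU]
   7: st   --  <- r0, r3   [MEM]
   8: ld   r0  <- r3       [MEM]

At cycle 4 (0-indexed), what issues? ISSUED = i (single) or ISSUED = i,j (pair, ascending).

[0] i0+i1  st+sub  -- pair
[1] i2+i3  mulh+xor  -- pair
[2] i4+i5  xor+add  -- pair
[3] i6  add  -- RAW r3
[4] i7  st  -- no-port MEM/MEM
[5] i8  ld  -- tail

ISSUED = 7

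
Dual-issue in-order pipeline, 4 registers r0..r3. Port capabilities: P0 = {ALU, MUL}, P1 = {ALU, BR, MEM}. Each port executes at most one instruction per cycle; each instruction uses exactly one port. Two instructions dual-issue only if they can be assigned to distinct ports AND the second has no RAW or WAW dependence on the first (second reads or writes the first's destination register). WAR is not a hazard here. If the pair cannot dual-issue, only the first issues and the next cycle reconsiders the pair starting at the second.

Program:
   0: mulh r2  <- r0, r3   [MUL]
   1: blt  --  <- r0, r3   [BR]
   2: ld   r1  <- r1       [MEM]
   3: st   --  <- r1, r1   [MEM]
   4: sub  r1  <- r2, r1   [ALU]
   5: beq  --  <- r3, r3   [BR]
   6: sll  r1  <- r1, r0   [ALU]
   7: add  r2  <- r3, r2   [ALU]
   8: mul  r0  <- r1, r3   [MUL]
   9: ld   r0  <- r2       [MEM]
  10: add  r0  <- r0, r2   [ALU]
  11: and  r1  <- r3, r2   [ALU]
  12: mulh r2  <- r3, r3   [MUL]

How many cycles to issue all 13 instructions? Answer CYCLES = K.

  cy0 -> i0/i1 (mulh/blt) dual
  cy1 -> i2 (ld) no-port MEM/MEM
  cy2 -> i3/i4 (st/sub) dual
  cy3 -> i5/i6 (beq/sll) dual
  cy4 -> i7/i8 (add/mul) dual
  cy5 -> i9 (ld) RAW+WAW r0
  cy6 -> i10/i11 (add/and) dual
  cy7 -> i12 (mulh) tail

CYCLES = 8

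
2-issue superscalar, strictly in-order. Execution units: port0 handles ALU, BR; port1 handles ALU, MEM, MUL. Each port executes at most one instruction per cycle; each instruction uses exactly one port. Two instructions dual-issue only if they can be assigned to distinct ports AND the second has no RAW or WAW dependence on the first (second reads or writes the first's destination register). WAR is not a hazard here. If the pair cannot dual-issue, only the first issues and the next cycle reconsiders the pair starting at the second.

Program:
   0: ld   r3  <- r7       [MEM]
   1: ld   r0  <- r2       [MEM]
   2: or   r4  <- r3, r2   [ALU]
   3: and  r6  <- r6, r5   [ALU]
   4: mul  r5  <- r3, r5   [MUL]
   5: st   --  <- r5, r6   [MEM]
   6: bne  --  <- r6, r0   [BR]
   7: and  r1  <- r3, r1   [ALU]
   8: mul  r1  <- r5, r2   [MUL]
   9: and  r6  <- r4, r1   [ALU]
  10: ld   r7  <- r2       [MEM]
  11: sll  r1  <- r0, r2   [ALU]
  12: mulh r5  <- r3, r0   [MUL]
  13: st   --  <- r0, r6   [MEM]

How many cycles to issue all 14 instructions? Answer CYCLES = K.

CYCLES = 9

  cy0 -> i0 (ld.MEM) no-port MEM/MEM
  cy1 -> i1/i2 (ld.MEM+or.ALU) dual
  cy2 -> i3/i4 (and.ALU+mul.MUL) dual
  cy3 -> i5/i6 (st.MEM+bne.BR) dual
  cy4 -> i7 (and.ALU) WAW r1
  cy5 -> i8 (mul.MUL) RAW r1
  cy6 -> i9/i10 (and.ALU+ld.MEM) dual
  cy7 -> i11/i12 (sll.ALU+mulh.MUL) dual
  cy8 -> i13 (st.MEM) tail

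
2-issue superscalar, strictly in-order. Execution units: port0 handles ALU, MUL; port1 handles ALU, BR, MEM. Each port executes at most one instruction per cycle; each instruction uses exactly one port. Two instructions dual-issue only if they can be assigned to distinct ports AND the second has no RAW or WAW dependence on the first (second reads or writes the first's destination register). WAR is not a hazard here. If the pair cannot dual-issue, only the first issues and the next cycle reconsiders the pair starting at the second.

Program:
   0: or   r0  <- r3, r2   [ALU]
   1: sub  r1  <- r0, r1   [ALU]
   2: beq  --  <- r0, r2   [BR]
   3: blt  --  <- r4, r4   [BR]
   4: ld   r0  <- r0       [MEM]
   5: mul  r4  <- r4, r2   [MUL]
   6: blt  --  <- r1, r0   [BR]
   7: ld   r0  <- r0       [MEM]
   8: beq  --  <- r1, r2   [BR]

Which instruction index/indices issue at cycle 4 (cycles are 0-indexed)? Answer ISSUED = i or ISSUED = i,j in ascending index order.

#0 head=0: or i0 RAW r0
#1 head=1: sub beq i1+i2 2-wide
#2 head=3: blt i3 no-port BR/MEM
#3 head=4: ld mul i4+i5 2-wide
#4 head=6: blt i6 no-port BR/MEM
#5 head=7: ld i7 no-port MEM/BR
#6 head=8: beq i8 tail

ISSUED = 6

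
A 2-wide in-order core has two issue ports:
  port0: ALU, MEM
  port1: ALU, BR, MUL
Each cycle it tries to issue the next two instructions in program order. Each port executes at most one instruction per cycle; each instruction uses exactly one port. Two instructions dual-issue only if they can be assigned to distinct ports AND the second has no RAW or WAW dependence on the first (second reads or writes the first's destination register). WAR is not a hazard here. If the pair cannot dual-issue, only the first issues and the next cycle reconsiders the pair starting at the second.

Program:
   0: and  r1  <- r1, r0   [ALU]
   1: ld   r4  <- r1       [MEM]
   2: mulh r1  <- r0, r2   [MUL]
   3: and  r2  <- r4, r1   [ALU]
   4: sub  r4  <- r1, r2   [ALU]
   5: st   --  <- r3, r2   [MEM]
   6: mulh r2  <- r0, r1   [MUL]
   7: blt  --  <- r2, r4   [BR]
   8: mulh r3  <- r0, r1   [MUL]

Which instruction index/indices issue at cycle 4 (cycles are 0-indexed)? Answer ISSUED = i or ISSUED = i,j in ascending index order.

ISSUED = 6

0. and.ALU @i0  | RAW r1
1. ld.MEM+mulh.MUL @i1/i2  | 2-wide
2. and.ALU @i3  | RAW r2
3. sub.ALU+st.MEM @i4/i5  | 2-wide
4. mulh.MUL @i6  | no-port MUL/BR
5. blt.BR @i7  | no-port BR/MUL
6. mulh.MUL @i8  | tail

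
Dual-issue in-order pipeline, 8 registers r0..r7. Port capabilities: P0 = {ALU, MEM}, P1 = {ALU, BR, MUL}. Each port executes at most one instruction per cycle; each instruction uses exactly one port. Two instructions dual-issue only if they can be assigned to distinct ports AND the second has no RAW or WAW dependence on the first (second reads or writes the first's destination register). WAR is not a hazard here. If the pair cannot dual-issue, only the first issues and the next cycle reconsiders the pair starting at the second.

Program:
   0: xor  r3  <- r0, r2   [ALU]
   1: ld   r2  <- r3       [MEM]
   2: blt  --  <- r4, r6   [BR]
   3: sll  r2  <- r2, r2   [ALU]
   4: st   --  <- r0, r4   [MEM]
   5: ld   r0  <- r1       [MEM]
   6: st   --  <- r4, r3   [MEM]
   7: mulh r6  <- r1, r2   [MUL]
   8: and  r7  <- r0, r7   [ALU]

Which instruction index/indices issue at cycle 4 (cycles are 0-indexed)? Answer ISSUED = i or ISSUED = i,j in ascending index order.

0. xor @i0  | RAW r3
1. ld;blt @i1&i2  | pair
2. sll;st @i3&i4  | pair
3. ld @i5  | no-port MEM/MEM
4. st;mulh @i6&i7  | pair
5. and @i8  | tail

ISSUED = 6,7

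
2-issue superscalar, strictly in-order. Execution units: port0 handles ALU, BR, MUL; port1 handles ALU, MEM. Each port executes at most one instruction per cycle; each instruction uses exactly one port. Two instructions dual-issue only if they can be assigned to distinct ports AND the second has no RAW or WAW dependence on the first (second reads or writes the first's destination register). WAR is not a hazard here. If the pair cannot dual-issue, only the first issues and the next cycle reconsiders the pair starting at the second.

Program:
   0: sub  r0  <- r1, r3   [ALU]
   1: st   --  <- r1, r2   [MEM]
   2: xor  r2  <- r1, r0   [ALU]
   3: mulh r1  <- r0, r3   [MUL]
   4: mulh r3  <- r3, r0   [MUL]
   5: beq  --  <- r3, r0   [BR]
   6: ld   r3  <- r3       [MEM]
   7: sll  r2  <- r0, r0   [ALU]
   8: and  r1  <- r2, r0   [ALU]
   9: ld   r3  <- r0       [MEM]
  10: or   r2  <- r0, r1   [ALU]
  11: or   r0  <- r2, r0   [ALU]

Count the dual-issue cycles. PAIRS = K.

PAIRS = 4

0. sub.ALU st.MEM @i0+i1  | pair
1. xor.ALU mulh.MUL @i2+i3  | pair
2. mulh.MUL @i4  | no-port MUL/BR
3. beq.BR ld.MEM @i5+i6  | pair
4. sll.ALU @i7  | RAW r2
5. and.ALU ld.MEM @i8+i9  | pair
6. or.ALU @i10  | RAW r2
7. or.ALU @i11  | tail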